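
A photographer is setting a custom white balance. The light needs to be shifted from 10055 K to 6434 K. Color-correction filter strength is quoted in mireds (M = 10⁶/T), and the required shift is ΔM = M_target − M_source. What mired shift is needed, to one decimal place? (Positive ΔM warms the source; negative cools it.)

M_source = 10⁶/10055 = 99.453; M_target = 10⁶/6434 = 155.424.
ΔM = 155.424 − 99.453 = 55.971 → +56.0 mireds, a warming shift.

+56.0 mireds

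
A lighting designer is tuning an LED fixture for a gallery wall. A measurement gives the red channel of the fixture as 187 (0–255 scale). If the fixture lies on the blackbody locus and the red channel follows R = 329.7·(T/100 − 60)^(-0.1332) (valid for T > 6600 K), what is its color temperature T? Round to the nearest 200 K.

(t − 60)^(-0.1332) = 187/329.7 = 0.56718.
t − 60 = 0.56718^(1/-0.1332) = 0.56718^(-7.508) = 70.620, so t = 130.620.
T = 100·t = 13062 K → 13000 K to the nearest 200 K.

13000 K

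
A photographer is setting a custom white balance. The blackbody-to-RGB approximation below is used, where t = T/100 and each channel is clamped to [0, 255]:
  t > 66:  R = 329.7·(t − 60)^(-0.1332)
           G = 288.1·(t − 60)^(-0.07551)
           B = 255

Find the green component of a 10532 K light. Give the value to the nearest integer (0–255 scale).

216

t = 10532/100 = 105.32; the t > 66 branch applies.
G = 288.1·(105.32 − 60)^(-0.07551) = 288.1·45.32^(-0.07551) = 288.1·0.74978 = 216.011.
Rounded: 216.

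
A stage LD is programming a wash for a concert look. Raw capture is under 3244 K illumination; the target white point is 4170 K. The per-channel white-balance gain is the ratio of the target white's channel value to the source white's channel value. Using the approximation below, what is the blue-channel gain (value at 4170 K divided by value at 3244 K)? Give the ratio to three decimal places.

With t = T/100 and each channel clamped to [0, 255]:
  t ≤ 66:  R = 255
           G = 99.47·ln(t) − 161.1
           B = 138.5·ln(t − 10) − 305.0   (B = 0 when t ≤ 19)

At 3244 K (t = 32.44):
  B = 138.5·ln(32.44 − 10) − 305.0 = 138.5·ln 22.44 − 305.0 = 138.5·3.1108 − 305.0 = 125.852.
At 4170 K (t = 41.7):
  B = 138.5·ln(41.7 − 10) − 305.0 = 138.5·ln 31.7 − 305.0 = 138.5·3.4563 − 305.0 = 173.700.
Gain = 173.700 / 125.852 = 1.3802 → 1.380.

1.380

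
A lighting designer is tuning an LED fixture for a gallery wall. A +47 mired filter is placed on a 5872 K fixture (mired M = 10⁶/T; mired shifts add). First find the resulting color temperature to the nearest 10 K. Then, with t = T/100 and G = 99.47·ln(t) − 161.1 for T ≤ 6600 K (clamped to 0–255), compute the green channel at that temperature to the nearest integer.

220

M_in = 10⁶/5872 = 170.30; M_out = 170.30 + (+47) = 217.30.
T_out = 10⁶/217.30 = 4601.9 K → 4600 K; t = 46.
G = 99.47·ln 46 − 161.1 = 99.47·3.8286 − 161.1 = 219.735.
Rounded: 220.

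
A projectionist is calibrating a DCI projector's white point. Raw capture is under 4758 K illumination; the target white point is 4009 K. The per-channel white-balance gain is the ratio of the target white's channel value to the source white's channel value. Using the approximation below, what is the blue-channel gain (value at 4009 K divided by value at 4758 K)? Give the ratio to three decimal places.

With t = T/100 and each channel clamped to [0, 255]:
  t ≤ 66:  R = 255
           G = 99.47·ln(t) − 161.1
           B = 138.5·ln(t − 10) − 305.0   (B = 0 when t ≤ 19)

0.844

At 4758 K (t = 47.58):
  B = 138.5·ln(47.58 − 10) − 305.0 = 138.5·ln 37.58 − 305.0 = 138.5·3.6265 − 305.0 = 197.266.
At 4009 K (t = 40.09):
  B = 138.5·ln(40.09 − 10) − 305.0 = 138.5·ln 30.09 − 305.0 = 138.5·3.4042 − 305.0 = 166.481.
Gain = 166.481 / 197.266 = 0.8439 → 0.844.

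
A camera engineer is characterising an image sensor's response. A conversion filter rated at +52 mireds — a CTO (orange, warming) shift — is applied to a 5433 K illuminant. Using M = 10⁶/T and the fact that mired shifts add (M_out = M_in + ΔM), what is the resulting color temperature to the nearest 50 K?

M_in = 10⁶/5433 = 184.06 mireds.
M_out = 184.06 + (+52) = 236.06 mireds.
T_out = 10⁶/236.06 = 4236.2 K → 4250 K.

4250 K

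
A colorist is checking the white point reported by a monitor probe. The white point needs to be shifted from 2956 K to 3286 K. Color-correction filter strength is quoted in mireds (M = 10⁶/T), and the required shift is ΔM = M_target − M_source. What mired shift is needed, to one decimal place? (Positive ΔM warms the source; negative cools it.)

-34.0 mireds

M_source = 10⁶/2956 = 338.295; M_target = 10⁶/3286 = 304.321.
ΔM = 304.321 − 338.295 = -33.974 → -34.0 mireds, a cooling shift.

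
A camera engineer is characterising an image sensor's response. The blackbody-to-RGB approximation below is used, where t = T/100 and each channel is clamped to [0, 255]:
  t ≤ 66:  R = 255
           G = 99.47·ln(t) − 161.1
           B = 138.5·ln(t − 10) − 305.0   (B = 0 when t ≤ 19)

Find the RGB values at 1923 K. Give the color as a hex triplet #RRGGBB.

#FF8503

t = 1923/100 = 19.23; the t ≤ 66 branch applies.
R = 255 by definition for t ≤ 66.
G = 99.47·ln 19.23 − 161.1 = 99.47·2.9565 − 161.1 = 132.980.
B = 138.5·ln(19.23 − 10) − 305.0 = 138.5·ln 9.23 − 305.0 = 138.5·2.2225 − 305.0 = 2.811.
Rounded: (255, 133, 3).
In hex: #FF8503.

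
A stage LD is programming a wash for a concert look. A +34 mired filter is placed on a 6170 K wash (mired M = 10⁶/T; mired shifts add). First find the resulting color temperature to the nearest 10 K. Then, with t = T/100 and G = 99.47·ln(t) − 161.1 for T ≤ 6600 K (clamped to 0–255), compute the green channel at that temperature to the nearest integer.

M_in = 10⁶/6170 = 162.07; M_out = 162.07 + (+34) = 196.07.
T_out = 10⁶/196.07 = 5100.1 K → 5100 K; t = 51.
G = 99.47·ln 51 − 161.1 = 99.47·3.9318 − 161.1 = 229.999.
Rounded: 230.

230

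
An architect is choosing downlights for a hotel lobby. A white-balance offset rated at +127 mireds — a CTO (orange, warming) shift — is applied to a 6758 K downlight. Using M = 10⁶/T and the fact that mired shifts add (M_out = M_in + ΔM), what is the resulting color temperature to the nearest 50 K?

3650 K

M_in = 10⁶/6758 = 147.97 mireds.
M_out = 147.97 + (+127) = 274.97 mireds.
T_out = 10⁶/274.97 = 3636.7 K → 3650 K.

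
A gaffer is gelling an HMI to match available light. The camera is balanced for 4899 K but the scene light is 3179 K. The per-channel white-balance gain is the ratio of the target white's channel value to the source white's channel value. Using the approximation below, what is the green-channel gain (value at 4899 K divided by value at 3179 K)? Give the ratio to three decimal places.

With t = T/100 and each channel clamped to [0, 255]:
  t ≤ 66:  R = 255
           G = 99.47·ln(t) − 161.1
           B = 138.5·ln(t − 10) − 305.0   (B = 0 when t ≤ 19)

At 3179 K (t = 31.79):
  G = 99.47·ln 31.79 − 161.1 = 99.47·3.4592 − 161.1 = 182.982.
At 4899 K (t = 48.99):
  G = 99.47·ln 48.99 − 161.1 = 99.47·3.8916 − 161.1 = 225.999.
Gain = 225.999 / 182.982 = 1.2351 → 1.235.

1.235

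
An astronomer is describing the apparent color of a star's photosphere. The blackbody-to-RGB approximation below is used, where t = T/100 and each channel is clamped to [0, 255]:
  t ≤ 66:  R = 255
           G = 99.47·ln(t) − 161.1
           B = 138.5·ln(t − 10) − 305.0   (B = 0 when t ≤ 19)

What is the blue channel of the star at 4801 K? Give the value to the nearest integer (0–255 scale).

199

t = 4801/100 = 48.01; the t ≤ 66 branch applies.
B = 138.5·ln(48.01 − 10) − 305.0 = 138.5·ln 38.01 − 305.0 = 138.5·3.6378 − 305.0 = 198.842.
Rounded: 199.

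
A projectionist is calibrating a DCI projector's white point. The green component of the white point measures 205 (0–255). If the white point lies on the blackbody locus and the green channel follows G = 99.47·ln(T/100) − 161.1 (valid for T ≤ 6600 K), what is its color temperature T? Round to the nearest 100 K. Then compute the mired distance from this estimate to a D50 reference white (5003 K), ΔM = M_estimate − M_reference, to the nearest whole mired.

+50 mireds

ln t = (205 + 161.1) / 99.47 = 3.6805.
t = e^3.6805 = 39.666.
T = 100·t = 3967 K → 4000 K to the nearest 100 K.
M_estimate = 10⁶/4000 = 250.00; M_reference = 10⁶/5003 = 199.88.
ΔM = 250.00 − 199.88 = 50.12 → +50 mireds.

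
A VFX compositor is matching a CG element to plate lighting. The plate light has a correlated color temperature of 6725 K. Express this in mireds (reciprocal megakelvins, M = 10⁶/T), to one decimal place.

148.7 mireds

M = 10⁶ / 6725 = 148.699 → 148.7 mireds.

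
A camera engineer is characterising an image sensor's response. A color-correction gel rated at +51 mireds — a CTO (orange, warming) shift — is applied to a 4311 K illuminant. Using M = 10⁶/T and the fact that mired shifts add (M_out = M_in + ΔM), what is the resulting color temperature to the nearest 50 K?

M_in = 10⁶/4311 = 231.96 mireds.
M_out = 231.96 + (+51) = 282.96 mireds.
T_out = 10⁶/282.96 = 3534.0 K → 3550 K.

3550 K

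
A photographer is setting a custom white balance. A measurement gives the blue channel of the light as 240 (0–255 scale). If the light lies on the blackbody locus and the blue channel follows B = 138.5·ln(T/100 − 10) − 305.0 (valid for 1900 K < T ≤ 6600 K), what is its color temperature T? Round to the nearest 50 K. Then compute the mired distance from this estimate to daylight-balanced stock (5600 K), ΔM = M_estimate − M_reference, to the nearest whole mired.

-15 mireds

ln(t − 10) = (240 + 305.0) / 138.5 = 3.9350.
t − 10 = e^3.9350 = 51.163, so t = 61.163.
T = 100·t = 6116 K → 6100 K to the nearest 50 K.
M_estimate = 10⁶/6100 = 163.93; M_reference = 10⁶/5600 = 178.57.
ΔM = 163.93 − 178.57 = -14.64 → -15 mireds.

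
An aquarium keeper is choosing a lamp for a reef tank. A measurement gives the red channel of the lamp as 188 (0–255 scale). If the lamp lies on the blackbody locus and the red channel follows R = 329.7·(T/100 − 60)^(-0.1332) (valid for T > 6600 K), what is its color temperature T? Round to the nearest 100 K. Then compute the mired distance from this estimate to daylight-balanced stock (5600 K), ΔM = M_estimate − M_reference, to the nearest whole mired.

-100 mireds

(t − 60)^(-0.1332) = 188/329.7 = 0.57022.
t − 60 = 0.57022^(1/-0.1332) = 0.57022^(-7.508) = 67.848, so t = 127.848.
T = 100·t = 12785 K → 12800 K to the nearest 100 K.
M_estimate = 10⁶/12800 = 78.12; M_reference = 10⁶/5600 = 178.57.
ΔM = 78.12 − 178.57 = -100.45 → -100 mireds.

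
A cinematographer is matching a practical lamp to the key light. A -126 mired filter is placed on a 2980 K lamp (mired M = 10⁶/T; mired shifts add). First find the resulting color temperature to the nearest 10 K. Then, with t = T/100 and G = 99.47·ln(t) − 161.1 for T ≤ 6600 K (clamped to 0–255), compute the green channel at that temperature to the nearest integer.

223

M_in = 10⁶/2980 = 335.57; M_out = 335.57 + (-126) = 209.57.
T_out = 10⁶/209.57 = 4771.7 K → 4770 K; t = 47.7.
G = 99.47·ln 47.7 − 161.1 = 99.47·3.8649 − 161.1 = 223.345.
Rounded: 223.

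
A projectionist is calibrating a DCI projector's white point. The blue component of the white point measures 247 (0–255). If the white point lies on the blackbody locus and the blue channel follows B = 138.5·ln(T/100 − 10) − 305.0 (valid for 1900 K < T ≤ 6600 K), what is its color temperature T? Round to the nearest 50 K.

ln(t − 10) = (247 + 305.0) / 138.5 = 3.9856.
t − 10 = e^3.9856 = 53.815, so t = 63.815.
T = 100·t = 6382 K → 6400 K to the nearest 50 K.

6400 K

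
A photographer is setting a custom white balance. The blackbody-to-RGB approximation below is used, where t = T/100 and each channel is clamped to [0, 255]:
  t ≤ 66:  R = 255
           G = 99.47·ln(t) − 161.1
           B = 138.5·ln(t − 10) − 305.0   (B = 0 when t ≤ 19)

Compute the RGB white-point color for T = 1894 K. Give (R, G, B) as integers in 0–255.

(255, 131, 0)

t = 1894/100 = 18.94; the t ≤ 66 branch applies.
R = 255 by definition for t ≤ 66.
G = 99.47·ln 18.94 − 161.1 = 99.47·2.9413 − 161.1 = 131.469.
t = 18.94 ≤ 19, so B = 0.
Rounded: (255, 131, 0).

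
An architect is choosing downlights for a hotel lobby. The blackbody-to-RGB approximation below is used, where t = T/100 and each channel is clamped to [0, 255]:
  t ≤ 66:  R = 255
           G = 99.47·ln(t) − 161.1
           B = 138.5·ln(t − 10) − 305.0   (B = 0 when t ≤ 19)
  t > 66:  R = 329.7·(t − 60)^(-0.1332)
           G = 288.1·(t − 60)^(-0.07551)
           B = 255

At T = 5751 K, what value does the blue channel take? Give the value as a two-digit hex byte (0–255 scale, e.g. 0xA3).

t = 5751/100 = 57.51; the t ≤ 66 branch applies.
B = 138.5·ln(57.51 − 10) − 305.0 = 138.5·ln 47.51 − 305.0 = 138.5·3.8609 − 305.0 = 229.740.
Rounded: 230; in hex, 0xE6.

0xE6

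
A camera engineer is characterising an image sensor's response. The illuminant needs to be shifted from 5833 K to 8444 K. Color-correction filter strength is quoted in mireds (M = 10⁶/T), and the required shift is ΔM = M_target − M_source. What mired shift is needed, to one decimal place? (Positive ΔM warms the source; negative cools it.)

-53.0 mireds

M_source = 10⁶/5833 = 171.438; M_target = 10⁶/8444 = 118.427.
ΔM = 118.427 − 171.438 = -53.011 → -53.0 mireds, a cooling shift.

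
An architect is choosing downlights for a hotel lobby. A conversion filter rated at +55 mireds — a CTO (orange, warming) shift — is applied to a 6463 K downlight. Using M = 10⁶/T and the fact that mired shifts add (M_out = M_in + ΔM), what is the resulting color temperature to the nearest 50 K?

4750 K

M_in = 10⁶/6463 = 154.73 mireds.
M_out = 154.73 + (+55) = 209.73 mireds.
T_out = 10⁶/209.73 = 4768.1 K → 4750 K.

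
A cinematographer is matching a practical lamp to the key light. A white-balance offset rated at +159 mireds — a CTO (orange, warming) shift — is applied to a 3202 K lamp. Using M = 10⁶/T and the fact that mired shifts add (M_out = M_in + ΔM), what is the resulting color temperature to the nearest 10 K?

2120 K

M_in = 10⁶/3202 = 312.30 mireds.
M_out = 312.30 + (+159) = 471.30 mireds.
T_out = 10⁶/471.30 = 2121.8 K → 2120 K.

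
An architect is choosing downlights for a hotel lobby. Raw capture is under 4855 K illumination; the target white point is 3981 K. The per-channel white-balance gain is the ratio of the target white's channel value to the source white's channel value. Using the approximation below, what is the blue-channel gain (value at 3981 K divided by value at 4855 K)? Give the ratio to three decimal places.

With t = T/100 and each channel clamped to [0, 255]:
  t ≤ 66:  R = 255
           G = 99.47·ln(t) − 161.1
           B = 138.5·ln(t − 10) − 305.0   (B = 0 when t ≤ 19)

0.823

At 4855 K (t = 48.55):
  B = 138.5·ln(48.55 − 10) − 305.0 = 138.5·ln 38.55 − 305.0 = 138.5·3.6520 − 305.0 = 200.796.
At 3981 K (t = 39.81):
  B = 138.5·ln(39.81 − 10) − 305.0 = 138.5·ln 29.81 − 305.0 = 138.5·3.3948 − 305.0 = 165.186.
Gain = 165.186 / 200.796 = 0.8227 → 0.823.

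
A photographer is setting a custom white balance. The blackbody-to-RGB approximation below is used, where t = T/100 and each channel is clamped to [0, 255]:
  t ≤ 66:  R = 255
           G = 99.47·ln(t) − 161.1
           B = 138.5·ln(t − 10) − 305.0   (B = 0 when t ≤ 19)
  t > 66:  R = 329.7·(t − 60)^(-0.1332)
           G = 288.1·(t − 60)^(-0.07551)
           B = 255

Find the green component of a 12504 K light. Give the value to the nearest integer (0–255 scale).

210

t = 12504/100 = 125.04; the t > 66 branch applies.
G = 288.1·(125.04 − 60)^(-0.07551) = 288.1·65.04^(-0.07551) = 288.1·0.72960 = 210.199.
Rounded: 210.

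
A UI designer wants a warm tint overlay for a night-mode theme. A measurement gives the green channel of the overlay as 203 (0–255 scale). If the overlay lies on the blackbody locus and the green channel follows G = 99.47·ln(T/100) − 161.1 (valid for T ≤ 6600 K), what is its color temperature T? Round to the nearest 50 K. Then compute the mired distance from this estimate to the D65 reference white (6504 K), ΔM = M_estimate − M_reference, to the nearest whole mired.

+103 mireds

ln t = (203 + 161.1) / 99.47 = 3.6604.
t = e^3.6604 = 38.877.
T = 100·t = 3888 K → 3900 K to the nearest 50 K.
M_estimate = 10⁶/3900 = 256.41; M_reference = 10⁶/6504 = 153.75.
ΔM = 256.41 − 153.75 = 102.66 → +103 mireds.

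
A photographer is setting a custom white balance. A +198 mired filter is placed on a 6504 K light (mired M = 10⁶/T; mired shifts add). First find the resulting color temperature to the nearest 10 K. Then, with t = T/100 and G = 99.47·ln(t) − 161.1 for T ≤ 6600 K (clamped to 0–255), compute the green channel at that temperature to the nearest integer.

M_in = 10⁶/6504 = 153.75; M_out = 153.75 + (+198) = 351.75.
T_out = 10⁶/351.75 = 2842.9 K → 2840 K; t = 28.4.
G = 99.47·ln 28.4 − 161.1 = 99.47·3.3464 − 161.1 = 171.765.
Rounded: 172.

172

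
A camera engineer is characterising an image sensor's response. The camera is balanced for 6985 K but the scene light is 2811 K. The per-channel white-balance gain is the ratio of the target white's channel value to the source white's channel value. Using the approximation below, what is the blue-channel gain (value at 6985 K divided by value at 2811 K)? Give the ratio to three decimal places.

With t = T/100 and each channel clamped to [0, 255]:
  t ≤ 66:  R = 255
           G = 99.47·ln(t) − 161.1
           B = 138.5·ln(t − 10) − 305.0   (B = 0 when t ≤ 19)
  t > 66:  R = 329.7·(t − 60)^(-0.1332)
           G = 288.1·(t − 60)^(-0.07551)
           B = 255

At 2811 K (t = 28.11):
  B = 138.5·ln(28.11 − 10) − 305.0 = 138.5·ln 18.11 − 305.0 = 138.5·2.8965 − 305.0 = 96.160.
At 6985 K (t = 69.85):
  B = 255 by definition for t > 66.
Gain = 255.000 / 96.160 = 2.6518 → 2.652.

2.652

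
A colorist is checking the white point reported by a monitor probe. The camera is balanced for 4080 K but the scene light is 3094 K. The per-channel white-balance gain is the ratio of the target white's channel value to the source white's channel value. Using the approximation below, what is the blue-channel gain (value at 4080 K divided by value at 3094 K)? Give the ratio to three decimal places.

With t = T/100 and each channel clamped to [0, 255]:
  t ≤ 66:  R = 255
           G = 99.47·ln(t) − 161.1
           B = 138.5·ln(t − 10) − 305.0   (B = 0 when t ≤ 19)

1.460

At 3094 K (t = 30.94):
  B = 138.5·ln(30.94 − 10) − 305.0 = 138.5·ln 20.94 − 305.0 = 138.5·3.0417 − 305.0 = 116.270.
At 4080 K (t = 40.8):
  B = 138.5·ln(40.8 − 10) − 305.0 = 138.5·ln 30.8 − 305.0 = 138.5·3.4275 − 305.0 = 169.711.
Gain = 169.711 / 116.270 = 1.4596 → 1.460.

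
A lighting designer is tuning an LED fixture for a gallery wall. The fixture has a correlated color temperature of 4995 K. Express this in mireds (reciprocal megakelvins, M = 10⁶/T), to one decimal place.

M = 10⁶ / 4995 = 200.200 → 200.2 mireds.

200.2 mireds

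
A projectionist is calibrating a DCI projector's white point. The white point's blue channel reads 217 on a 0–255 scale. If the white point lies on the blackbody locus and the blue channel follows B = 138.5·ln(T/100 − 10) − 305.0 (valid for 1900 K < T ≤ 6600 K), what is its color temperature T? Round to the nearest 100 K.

5300 K

ln(t − 10) = (217 + 305.0) / 138.5 = 3.7690.
t − 10 = e^3.7690 = 43.335, so t = 53.335.
T = 100·t = 5333 K → 5300 K to the nearest 100 K.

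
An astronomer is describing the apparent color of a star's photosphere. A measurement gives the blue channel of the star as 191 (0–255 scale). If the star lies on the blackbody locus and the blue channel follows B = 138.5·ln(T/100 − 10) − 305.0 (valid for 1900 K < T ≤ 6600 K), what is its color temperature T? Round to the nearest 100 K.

4600 K

ln(t − 10) = (191 + 305.0) / 138.5 = 3.5812.
t − 10 = e^3.5812 = 35.918, so t = 45.918.
T = 100·t = 4592 K → 4600 K to the nearest 100 K.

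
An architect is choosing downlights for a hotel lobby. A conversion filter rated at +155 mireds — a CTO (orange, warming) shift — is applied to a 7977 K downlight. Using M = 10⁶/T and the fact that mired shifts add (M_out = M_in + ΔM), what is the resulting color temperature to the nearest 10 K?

3570 K

M_in = 10⁶/7977 = 125.36 mireds.
M_out = 125.36 + (+155) = 280.36 mireds.
T_out = 10⁶/280.36 = 3566.8 K → 3570 K.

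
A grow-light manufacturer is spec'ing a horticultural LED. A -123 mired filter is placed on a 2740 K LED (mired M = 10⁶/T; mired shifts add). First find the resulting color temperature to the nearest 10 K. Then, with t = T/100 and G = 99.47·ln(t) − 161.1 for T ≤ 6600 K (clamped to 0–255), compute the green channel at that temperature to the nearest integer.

M_in = 10⁶/2740 = 364.96; M_out = 364.96 + (-123) = 241.96.
T_out = 10⁶/241.96 = 4132.9 K → 4130 K; t = 41.3.
G = 99.47·ln 41.3 − 161.1 = 99.47·3.7209 − 161.1 = 209.014.
Rounded: 209.

209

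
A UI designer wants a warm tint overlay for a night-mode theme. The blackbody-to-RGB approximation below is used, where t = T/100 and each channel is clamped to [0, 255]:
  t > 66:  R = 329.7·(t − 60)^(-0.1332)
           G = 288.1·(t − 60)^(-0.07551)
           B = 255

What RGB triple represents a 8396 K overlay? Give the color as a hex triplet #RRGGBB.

#D8E3FF

t = 8396/100 = 83.96; the t > 66 branch applies.
R = 329.7·(83.96 − 60)^(-0.1332) = 329.7·23.96^(-0.1332) = 329.7·0.65502 = 215.959.
G = 288.1·(83.96 − 60)^(-0.07551) = 288.1·23.96^(-0.07551) = 288.1·0.78675 = 226.662.
B = 255 by definition for t > 66.
Rounded: (216, 227, 255).
In hex: #D8E3FF.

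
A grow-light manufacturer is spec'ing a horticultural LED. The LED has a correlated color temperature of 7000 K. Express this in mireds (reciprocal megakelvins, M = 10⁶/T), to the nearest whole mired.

143 mireds

M = 10⁶ / 7000 = 142.857 → 143 mireds.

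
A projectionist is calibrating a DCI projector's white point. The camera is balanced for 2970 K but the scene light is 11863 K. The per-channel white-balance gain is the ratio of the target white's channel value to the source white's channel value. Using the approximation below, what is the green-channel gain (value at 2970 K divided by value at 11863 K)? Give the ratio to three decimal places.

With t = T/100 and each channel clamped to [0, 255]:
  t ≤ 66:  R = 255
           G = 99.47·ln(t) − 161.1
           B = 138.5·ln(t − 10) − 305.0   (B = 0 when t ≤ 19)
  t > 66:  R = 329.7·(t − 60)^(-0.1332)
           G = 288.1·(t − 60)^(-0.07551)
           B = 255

0.832

At 11863 K (t = 118.63):
  G = 288.1·(118.63 − 60)^(-0.07551) = 288.1·58.63^(-0.07551) = 288.1·0.73534 = 211.852.
At 2970 K (t = 29.7):
  G = 99.47·ln 29.7 − 161.1 = 99.47·3.3911 − 161.1 = 176.217.
Gain = 176.217 / 211.852 = 0.8318 → 0.832.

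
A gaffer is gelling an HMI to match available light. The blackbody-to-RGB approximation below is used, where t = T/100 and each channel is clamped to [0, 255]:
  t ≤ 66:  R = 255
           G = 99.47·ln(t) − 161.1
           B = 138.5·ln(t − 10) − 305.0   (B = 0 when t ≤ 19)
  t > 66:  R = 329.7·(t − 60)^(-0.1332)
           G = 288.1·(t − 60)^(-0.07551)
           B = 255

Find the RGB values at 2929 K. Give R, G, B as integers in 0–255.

R=255, G=175, B=105

t = 2929/100 = 29.29; the t ≤ 66 branch applies.
R = 255 by definition for t ≤ 66.
G = 99.47·ln 29.29 − 161.1 = 99.47·3.3772 − 161.1 = 174.835.
B = 138.5·ln(29.29 − 10) − 305.0 = 138.5·ln 19.29 − 305.0 = 138.5·2.9596 − 305.0 = 104.903.
Rounded: (255, 175, 105).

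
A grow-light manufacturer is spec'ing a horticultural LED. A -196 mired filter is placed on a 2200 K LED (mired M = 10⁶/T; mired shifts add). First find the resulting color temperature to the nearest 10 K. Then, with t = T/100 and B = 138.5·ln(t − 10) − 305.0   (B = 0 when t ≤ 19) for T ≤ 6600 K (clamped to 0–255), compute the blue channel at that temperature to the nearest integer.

M_in = 10⁶/2200 = 454.55; M_out = 454.55 + (-196) = 258.55.
T_out = 10⁶/258.55 = 3867.8 K → 3870 K; t = 38.7.
B = 138.5·ln(38.7 − 10) − 305.0 = 138.5·ln 28.7 − 305.0 = 138.5·3.3569 − 305.0 = 159.930.
Rounded: 160.

160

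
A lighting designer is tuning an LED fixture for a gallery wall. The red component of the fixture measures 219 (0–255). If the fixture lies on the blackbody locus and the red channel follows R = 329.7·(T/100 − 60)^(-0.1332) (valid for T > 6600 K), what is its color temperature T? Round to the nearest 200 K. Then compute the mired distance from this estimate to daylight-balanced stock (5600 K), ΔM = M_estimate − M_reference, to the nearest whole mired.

(t − 60)^(-0.1332) = 219/329.7 = 0.66424.
t − 60 = 0.66424^(1/-0.1332) = 0.66424^(-7.508) = 21.572, so t = 81.572.
T = 100·t = 8157 K → 8200 K to the nearest 200 K.
M_estimate = 10⁶/8200 = 121.95; M_reference = 10⁶/5600 = 178.57.
ΔM = 121.95 − 178.57 = -56.62 → -57 mireds.

-57 mireds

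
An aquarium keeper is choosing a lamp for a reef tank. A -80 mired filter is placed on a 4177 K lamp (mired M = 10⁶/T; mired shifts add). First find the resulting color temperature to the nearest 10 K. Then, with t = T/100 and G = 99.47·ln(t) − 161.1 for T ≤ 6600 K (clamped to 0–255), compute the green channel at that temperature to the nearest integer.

M_in = 10⁶/4177 = 239.41; M_out = 239.41 + (-80) = 159.41.
T_out = 10⁶/159.41 = 6273.3 K → 6270 K; t = 62.7.
G = 99.47·ln 62.7 − 161.1 = 99.47·4.1384 − 161.1 = 250.543.
Rounded: 251.

251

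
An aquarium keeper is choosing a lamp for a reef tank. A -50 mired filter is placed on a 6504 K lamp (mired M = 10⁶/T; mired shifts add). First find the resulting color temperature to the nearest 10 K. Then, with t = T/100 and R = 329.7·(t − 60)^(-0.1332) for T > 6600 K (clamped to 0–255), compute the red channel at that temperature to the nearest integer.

M_in = 10⁶/6504 = 153.75; M_out = 153.75 + (-50) = 103.75.
T_out = 10⁶/103.75 = 9638.4 K → 9640 K; t = 96.4.
R = 329.7·(96.4 − 60)^(-0.1332) = 329.7·36.4^(-0.1332) = 329.7·0.61953 = 204.259.
Rounded: 204.

204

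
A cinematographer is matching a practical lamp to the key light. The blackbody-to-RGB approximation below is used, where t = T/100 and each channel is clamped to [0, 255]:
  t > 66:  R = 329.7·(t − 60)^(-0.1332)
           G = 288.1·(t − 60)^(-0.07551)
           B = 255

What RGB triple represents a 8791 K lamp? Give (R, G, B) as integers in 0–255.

(212, 224, 255)

t = 8791/100 = 87.91; the t > 66 branch applies.
R = 329.7·(87.91 − 60)^(-0.1332) = 329.7·27.91^(-0.1332) = 329.7·0.64184 = 211.614.
G = 288.1·(87.91 − 60)^(-0.07551) = 288.1·27.91^(-0.07551) = 288.1·0.77773 = 224.065.
B = 255 by definition for t > 66.
Rounded: (212, 224, 255).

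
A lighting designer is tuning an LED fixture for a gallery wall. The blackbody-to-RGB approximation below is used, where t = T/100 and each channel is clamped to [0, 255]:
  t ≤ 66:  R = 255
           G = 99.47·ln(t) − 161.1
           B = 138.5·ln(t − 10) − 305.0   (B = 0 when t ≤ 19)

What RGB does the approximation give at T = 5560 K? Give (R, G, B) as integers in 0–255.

t = 5560/100 = 55.6; the t ≤ 66 branch applies.
R = 255 by definition for t ≤ 66.
G = 99.47·ln 55.6 − 161.1 = 99.47·4.0182 − 161.1 = 238.589.
B = 138.5·ln(55.6 − 10) − 305.0 = 138.5·ln 45.6 − 305.0 = 138.5·3.8199 − 305.0 = 224.057.
Rounded: (255, 239, 224).

(255, 239, 224)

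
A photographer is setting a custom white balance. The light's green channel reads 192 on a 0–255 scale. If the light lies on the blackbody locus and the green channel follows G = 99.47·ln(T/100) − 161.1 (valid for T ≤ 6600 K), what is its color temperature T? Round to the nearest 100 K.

3500 K

ln t = (192 + 161.1) / 99.47 = 3.5498.
t = e^3.5498 = 34.807.
T = 100·t = 3481 K → 3500 K to the nearest 100 K.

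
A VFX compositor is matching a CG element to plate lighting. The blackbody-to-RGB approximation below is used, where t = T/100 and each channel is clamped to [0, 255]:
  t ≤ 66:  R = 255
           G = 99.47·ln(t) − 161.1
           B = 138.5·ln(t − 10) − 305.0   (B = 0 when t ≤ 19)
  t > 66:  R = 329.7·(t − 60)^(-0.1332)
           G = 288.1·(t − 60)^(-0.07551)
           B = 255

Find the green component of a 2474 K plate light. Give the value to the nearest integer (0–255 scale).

t = 2474/100 = 24.74; the t ≤ 66 branch applies.
G = 99.47·ln 24.74 − 161.1 = 99.47·3.2084 − 161.1 = 158.042.
Rounded: 158.

158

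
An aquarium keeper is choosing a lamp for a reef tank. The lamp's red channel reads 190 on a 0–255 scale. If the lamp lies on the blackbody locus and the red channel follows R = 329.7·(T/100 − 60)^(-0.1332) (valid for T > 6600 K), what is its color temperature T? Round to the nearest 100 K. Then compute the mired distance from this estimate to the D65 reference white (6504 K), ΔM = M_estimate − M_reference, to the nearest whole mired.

(t − 60)^(-0.1332) = 190/329.7 = 0.57628.
t − 60 = 0.57628^(1/-0.1332) = 0.57628^(-7.508) = 62.667, so t = 122.667.
T = 100·t = 12267 K → 12300 K to the nearest 100 K.
M_estimate = 10⁶/12300 = 81.30; M_reference = 10⁶/6504 = 153.75.
ΔM = 81.30 − 153.75 = -72.45 → -72 mireds.

-72 mireds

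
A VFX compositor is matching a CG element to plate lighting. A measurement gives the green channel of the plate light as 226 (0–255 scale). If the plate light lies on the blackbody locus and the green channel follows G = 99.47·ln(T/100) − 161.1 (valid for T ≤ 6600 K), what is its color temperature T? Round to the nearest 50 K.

ln t = (226 + 161.1) / 99.47 = 3.8916.
t = e^3.8916 = 48.990.
T = 100·t = 4899 K → 4900 K to the nearest 50 K.

4900 K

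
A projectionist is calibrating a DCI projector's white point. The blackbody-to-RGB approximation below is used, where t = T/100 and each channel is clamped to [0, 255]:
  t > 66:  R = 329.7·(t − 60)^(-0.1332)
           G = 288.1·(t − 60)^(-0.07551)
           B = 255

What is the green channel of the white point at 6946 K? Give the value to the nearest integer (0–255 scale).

243

t = 6946/100 = 69.46; the t > 66 branch applies.
G = 288.1·(69.46 − 60)^(-0.07551) = 288.1·9.46^(-0.07551) = 288.1·0.84394 = 243.138.
Rounded: 243.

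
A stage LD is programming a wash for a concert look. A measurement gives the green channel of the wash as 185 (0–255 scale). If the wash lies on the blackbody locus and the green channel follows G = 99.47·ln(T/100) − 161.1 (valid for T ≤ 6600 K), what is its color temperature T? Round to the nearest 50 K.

3250 K

ln t = (185 + 161.1) / 99.47 = 3.4794.
t = e^3.4794 = 32.442.
T = 100·t = 3244 K → 3250 K to the nearest 50 K.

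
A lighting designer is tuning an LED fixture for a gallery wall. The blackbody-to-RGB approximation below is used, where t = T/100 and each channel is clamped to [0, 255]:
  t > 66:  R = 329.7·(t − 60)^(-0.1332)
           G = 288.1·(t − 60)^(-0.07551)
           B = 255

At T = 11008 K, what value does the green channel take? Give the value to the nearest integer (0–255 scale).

t = 11008/100 = 110.08; the t > 66 branch applies.
G = 288.1·(110.08 − 60)^(-0.07551) = 288.1·50.08^(-0.07551) = 288.1·0.74415 = 214.389.
Rounded: 214.

214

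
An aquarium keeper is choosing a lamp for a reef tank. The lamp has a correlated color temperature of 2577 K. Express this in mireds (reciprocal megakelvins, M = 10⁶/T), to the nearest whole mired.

388 mireds

M = 10⁶ / 2577 = 388.048 → 388 mireds.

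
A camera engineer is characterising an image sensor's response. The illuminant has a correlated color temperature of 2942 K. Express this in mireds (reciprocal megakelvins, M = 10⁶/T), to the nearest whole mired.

340 mireds

M = 10⁶ / 2942 = 339.905 → 340 mireds.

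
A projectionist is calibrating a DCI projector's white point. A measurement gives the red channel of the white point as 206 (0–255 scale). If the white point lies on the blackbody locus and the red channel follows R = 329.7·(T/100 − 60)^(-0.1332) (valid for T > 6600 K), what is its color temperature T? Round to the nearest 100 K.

9400 K

(t − 60)^(-0.1332) = 206/329.7 = 0.62481.
t − 60 = 0.62481^(1/-0.1332) = 0.62481^(-7.508) = 34.152, so t = 94.152.
T = 100·t = 9415 K → 9400 K to the nearest 100 K.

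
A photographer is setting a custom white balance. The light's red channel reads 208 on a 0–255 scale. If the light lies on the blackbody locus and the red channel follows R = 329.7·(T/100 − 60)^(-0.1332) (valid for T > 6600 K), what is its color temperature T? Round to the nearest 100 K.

(t − 60)^(-0.1332) = 208/329.7 = 0.63088.
t − 60 = 0.63088^(1/-0.1332) = 0.63088^(-7.508) = 31.763, so t = 91.763.
T = 100·t = 9176 K → 9200 K to the nearest 100 K.

9200 K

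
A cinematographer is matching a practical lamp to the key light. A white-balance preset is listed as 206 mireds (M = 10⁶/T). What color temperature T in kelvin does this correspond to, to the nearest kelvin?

T = 10⁶ / 206 = 4854.37 K → 4854 K.

4854 K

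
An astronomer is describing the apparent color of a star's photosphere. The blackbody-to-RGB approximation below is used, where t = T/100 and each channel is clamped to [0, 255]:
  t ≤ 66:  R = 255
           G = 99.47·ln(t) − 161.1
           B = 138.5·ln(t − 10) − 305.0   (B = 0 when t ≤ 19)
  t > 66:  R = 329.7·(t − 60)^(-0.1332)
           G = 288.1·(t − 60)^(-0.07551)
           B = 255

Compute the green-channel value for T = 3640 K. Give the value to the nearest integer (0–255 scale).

196

t = 3640/100 = 36.4; the t ≤ 66 branch applies.
G = 99.47·ln 36.4 − 161.1 = 99.47·3.5946 − 161.1 = 196.452.
Rounded: 196.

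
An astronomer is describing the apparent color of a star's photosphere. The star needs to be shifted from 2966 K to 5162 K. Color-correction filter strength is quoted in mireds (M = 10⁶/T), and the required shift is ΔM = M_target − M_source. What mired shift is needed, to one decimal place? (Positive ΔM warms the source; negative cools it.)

-143.4 mireds

M_source = 10⁶/2966 = 337.154; M_target = 10⁶/5162 = 193.723.
ΔM = 193.723 − 337.154 = -143.431 → -143.4 mireds, a cooling shift.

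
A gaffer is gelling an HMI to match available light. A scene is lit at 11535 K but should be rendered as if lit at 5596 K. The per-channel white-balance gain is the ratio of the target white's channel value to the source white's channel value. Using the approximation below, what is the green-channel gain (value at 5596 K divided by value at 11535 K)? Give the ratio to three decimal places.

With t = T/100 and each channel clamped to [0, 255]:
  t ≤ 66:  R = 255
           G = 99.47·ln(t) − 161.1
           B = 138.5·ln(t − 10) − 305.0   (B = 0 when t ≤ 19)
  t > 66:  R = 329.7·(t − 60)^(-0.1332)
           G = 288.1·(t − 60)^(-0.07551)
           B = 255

1.124

At 11535 K (t = 115.35):
  G = 288.1·(115.35 − 60)^(-0.07551) = 288.1·55.35^(-0.07551) = 288.1·0.73855 = 212.775.
At 5596 K (t = 55.96):
  G = 99.47·ln 55.96 − 161.1 = 99.47·4.0246 − 161.1 = 239.231.
Gain = 239.231 / 212.775 = 1.1243 → 1.124.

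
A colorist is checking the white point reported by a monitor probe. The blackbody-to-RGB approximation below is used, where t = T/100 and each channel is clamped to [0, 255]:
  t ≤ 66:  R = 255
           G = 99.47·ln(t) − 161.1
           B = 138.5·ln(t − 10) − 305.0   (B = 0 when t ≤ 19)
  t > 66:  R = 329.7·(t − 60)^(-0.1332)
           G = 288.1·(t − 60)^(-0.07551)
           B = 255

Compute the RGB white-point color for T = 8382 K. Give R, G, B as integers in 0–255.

R=216, G=227, B=255

t = 8382/100 = 83.82; the t > 66 branch applies.
R = 329.7·(83.82 − 60)^(-0.1332) = 329.7·23.82^(-0.1332) = 329.7·0.65553 = 216.128.
G = 288.1·(83.82 − 60)^(-0.07551) = 288.1·23.82^(-0.07551) = 288.1·0.78709 = 226.762.
B = 255 by definition for t > 66.
Rounded: (216, 227, 255).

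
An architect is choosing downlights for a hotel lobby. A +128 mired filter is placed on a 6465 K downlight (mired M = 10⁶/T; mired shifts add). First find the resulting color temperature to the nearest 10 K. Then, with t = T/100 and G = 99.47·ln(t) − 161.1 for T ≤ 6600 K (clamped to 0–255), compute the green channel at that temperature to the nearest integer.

194

M_in = 10⁶/6465 = 154.68; M_out = 154.68 + (+128) = 282.68.
T_out = 10⁶/282.68 = 3537.6 K → 3540 K; t = 35.4.
G = 99.47·ln 35.4 − 161.1 = 99.47·3.5667 − 161.1 = 193.681.
Rounded: 194.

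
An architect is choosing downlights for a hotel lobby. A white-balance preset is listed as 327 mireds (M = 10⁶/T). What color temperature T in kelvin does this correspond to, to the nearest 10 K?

3060 K

T = 10⁶ / 327 = 3058.10 K → 3060 K.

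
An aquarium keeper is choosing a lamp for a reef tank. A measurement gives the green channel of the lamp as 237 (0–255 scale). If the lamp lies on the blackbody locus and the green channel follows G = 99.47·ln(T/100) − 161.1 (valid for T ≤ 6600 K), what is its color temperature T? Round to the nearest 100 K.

ln t = (237 + 161.1) / 99.47 = 4.0022.
t = e^4.0022 = 54.719.
T = 100·t = 5472 K → 5500 K to the nearest 100 K.

5500 K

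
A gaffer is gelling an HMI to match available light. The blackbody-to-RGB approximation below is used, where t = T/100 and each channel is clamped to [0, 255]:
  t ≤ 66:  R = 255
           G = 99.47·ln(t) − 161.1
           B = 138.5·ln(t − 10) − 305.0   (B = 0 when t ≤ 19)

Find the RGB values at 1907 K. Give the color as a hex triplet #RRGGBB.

#FF8400

t = 1907/100 = 19.07; the t ≤ 66 branch applies.
R = 255 by definition for t ≤ 66.
G = 99.47·ln 19.07 − 161.1 = 99.47·2.9481 − 161.1 = 132.149.
B = 138.5·ln(19.07 − 10) − 305.0 = 138.5·ln 9.07 − 305.0 = 138.5·2.2050 − 305.0 = 0.389.
Rounded: (255, 132, 0).
In hex: #FF8400.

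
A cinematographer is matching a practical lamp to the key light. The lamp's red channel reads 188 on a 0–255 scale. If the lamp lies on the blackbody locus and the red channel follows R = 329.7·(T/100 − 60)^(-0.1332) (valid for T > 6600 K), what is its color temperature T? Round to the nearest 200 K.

12800 K

(t − 60)^(-0.1332) = 188/329.7 = 0.57022.
t − 60 = 0.57022^(1/-0.1332) = 0.57022^(-7.508) = 67.848, so t = 127.848.
T = 100·t = 12785 K → 12800 K to the nearest 200 K.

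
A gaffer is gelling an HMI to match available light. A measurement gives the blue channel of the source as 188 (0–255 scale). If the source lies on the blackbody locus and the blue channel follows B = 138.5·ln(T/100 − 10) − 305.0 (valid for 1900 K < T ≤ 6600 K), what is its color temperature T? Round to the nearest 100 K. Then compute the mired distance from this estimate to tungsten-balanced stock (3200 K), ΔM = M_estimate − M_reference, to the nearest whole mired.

ln(t − 10) = (188 + 305.0) / 138.5 = 3.5596.
t − 10 = e^3.5596 = 35.148, so t = 45.148.
T = 100·t = 4515 K → 4500 K to the nearest 100 K.
M_estimate = 10⁶/4500 = 222.22; M_reference = 10⁶/3200 = 312.50.
ΔM = 222.22 − 312.50 = -90.28 → -90 mireds.

-90 mireds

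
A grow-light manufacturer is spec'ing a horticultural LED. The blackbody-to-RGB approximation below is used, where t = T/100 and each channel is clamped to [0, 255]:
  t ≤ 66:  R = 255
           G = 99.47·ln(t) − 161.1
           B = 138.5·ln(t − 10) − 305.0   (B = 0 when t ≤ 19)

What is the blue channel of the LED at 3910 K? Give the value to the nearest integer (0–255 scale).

t = 3910/100 = 39.1; the t ≤ 66 branch applies.
B = 138.5·ln(39.1 − 10) − 305.0 = 138.5·ln 29.1 − 305.0 = 138.5·3.3707 − 305.0 = 161.847.
Rounded: 162.

162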